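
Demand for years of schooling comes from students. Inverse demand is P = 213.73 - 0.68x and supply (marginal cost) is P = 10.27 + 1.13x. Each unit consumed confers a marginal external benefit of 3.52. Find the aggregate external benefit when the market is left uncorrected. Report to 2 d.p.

Market equilibrium (private): 10.27 + 1.13x = 213.73 - 0.68x → x_m = 112.4088.
Total external benefit = MEB × x_m = 3.52 × 112.4088 = 395.6790.

395.68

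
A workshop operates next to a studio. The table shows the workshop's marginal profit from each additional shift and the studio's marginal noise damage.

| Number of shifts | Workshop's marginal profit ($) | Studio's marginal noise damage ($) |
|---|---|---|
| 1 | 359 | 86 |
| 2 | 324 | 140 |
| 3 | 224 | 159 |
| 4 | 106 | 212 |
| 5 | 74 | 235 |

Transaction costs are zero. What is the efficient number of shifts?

3

Bargaining reaches the level where marginal profit last exceeds marginal noise damage.
That holds through level 3 (224 ≥ 159) but not at 4 (106 < 212).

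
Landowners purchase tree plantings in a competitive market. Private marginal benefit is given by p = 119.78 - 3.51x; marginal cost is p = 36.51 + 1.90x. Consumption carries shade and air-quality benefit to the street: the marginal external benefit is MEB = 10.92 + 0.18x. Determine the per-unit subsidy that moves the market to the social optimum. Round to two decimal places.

subsidy = 14.16 per unit

Social marginal benefit = demand + MEB = 130.70 - 3.33x.
Set SMB = MC: 130.70 - 3.33x = 36.51 + 1.90x → x* = 18.0096.
The Pigouvian subsidy equals MEB at x*: 10.92 + 0.18×18.0096 = 14.1617.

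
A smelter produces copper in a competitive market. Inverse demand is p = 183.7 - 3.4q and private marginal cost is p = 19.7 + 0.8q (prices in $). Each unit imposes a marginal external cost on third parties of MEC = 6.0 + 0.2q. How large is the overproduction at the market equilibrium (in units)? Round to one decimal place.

Market equilibrium (private): 19.7 + 0.8q = 183.7 - 3.4q → q_m = 39.0476.
Social marginal cost = private MC + MEC = 25.7 + q.
Set SMC = demand: 25.7 + q = 183.7 - 3.4q → q* = 35.9091.
Gap = |39.0476 − 35.9091| = 3.1385.

3.1 units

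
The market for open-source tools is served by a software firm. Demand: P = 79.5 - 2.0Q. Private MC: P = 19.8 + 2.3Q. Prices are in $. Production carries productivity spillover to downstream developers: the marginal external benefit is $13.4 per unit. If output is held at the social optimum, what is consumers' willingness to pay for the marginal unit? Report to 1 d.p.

P = $45.5

Social marginal cost = private MC − MEB = 6.4 + 2.3Q.
Set SMC = demand: 6.4 + 2.3Q = 79.5 - 2.0Q → Q* = 17.0000.
Consumer price on the demand curve at Q*: 79.5 − 2.0×17.0000 = 45.5000.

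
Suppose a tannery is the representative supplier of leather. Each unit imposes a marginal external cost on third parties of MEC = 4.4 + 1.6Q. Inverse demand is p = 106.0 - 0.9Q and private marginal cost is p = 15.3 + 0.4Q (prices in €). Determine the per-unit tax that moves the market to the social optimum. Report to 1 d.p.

Social marginal cost = private MC + MEC = 19.7 + 2.0Q.
Set SMC = demand: 19.7 + 2.0Q = 106.0 - 0.9Q → Q* = 29.7586.
The Pigouvian tax equals MEC at Q*: 4.4 + 1.6×29.7586 = 52.0138.

tax = €52.0 per unit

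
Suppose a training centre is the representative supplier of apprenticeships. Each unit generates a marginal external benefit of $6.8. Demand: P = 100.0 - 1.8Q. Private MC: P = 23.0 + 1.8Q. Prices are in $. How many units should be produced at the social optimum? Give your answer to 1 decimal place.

Social marginal cost = private MC − MEB = 16.2 + 1.8Q.
Set SMC = demand: 16.2 + 1.8Q = 100.0 - 1.8Q → Q* = 23.2778.

Q* = 23.3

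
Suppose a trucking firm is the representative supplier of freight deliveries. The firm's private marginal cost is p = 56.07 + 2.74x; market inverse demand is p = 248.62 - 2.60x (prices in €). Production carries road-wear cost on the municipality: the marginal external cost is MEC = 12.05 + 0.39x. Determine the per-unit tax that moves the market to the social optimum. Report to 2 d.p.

Social marginal cost = private MC + MEC = 68.12 + 3.13x.
Set SMC = demand: 68.12 + 3.13x = 248.62 - 2.60x → x* = 31.5009.
The Pigouvian tax equals MEC at x*: 12.05 + 0.39×31.5009 = 24.3354.

tax = €24.34 per unit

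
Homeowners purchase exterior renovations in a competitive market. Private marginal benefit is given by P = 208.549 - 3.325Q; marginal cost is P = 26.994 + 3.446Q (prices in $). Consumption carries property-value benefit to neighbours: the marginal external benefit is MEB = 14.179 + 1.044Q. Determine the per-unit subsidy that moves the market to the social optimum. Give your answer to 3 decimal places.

subsidy = $49.860 per unit

Social marginal benefit = demand + MEB = 222.728 - 2.281Q.
Set SMB = MC: 222.728 - 2.281Q = 26.994 + 3.446Q → Q* = 34.1774.
The Pigouvian subsidy equals MEB at Q*: 14.179 + 1.044×34.1774 = 49.8602.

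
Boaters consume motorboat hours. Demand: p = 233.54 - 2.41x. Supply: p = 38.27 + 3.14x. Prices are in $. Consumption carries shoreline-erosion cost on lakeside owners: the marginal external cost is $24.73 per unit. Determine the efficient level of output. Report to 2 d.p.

Social marginal benefit = demand − MEC = 208.81 - 2.41x.
Set SMB = MC: 208.81 - 2.41x = 38.27 + 3.14x → x* = 30.7279.

x* = 30.73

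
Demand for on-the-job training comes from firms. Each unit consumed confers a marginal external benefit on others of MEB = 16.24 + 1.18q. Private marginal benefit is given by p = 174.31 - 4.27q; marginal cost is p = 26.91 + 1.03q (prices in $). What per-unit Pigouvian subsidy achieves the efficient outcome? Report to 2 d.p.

subsidy = $63.11 per unit

Social marginal benefit = demand + MEB = 190.55 - 3.09q.
Set SMB = MC: 190.55 - 3.09q = 26.91 + 1.03q → q* = 39.7184.
The Pigouvian subsidy equals MEB at q*: 16.24 + 1.18×39.7184 = 63.1077.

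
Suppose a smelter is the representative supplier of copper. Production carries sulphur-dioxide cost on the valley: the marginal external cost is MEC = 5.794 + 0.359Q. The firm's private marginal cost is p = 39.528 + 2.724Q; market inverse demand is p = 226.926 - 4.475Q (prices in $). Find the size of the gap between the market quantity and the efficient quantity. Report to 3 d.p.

2.003 units

Market equilibrium (private): 39.528 + 2.724Q = 226.926 - 4.475Q → Q_m = 26.0311.
Social marginal cost = private MC + MEC = 45.322 + 3.083Q.
Set SMC = demand: 45.322 + 3.083Q = 226.926 - 4.475Q → Q* = 24.0280.
Gap = |26.0311 − 24.0280| = 2.0031.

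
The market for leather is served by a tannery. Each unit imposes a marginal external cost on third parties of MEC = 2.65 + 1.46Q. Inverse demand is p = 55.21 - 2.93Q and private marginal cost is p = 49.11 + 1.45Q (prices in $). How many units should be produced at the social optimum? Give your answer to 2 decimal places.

Q* = 0.59

Social marginal cost = private MC + MEC = 51.76 + 2.91Q.
Set SMC = demand: 51.76 + 2.91Q = 55.21 - 2.93Q → Q* = 0.5908.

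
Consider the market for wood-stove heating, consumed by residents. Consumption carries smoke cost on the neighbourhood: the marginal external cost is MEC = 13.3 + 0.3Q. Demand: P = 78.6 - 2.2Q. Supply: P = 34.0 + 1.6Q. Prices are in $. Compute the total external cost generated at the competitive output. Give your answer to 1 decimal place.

$176.8

Market equilibrium (private): 34.0 + 1.6Q = 78.6 - 2.2Q → Q_m = 11.7368.
Total external cost = ∫₀^{Q_m} (13.3 + 0.3Q) dQ = 13.3×11.7368 + ½×0.3×11.7368² = 176.7623.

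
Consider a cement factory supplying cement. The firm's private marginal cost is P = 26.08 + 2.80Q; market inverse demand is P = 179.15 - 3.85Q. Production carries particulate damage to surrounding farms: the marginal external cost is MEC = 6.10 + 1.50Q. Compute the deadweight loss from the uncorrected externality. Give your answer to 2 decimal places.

DWL = 101.26

Market equilibrium (private): 26.08 + 2.80Q = 179.15 - 3.85Q → Q_m = 23.0180.
Social marginal cost = private MC + MEC = 32.18 + 4.30Q.
Set SMC = demand: 32.18 + 4.30Q = 179.15 - 3.85Q → Q* = 18.0331.
The welfare-loss triangle has base |Q_m − Q*| and height MEC(Q_m) (the vertical gap between SMC and demand is zero at Q* and MEC at Q_m).
DWL = ½ × 4.9849 × 40.6271 = 101.2610.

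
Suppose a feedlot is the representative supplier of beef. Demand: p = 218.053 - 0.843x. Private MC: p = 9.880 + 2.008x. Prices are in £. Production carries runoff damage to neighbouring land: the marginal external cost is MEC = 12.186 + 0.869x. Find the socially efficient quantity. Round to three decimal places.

x* = 52.685

Social marginal cost = private MC + MEC = 22.066 + 2.877x.
Set SMC = demand: 22.066 + 2.877x = 218.053 - 0.843x → x* = 52.6847.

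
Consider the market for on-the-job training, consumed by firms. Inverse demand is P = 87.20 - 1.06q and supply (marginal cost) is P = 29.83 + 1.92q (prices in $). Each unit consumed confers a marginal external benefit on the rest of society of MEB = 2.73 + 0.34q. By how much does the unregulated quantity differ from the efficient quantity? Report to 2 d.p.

3.51 units

Market equilibrium (private): 29.83 + 1.92q = 87.20 - 1.06q → q_m = 19.2517.
Social marginal benefit = demand + MEB = 89.93 - 0.72q.
Set SMB = MC: 89.93 - 0.72q = 29.83 + 1.92q → q* = 22.7652.
Gap = |19.2517 − 22.7652| = 3.5135.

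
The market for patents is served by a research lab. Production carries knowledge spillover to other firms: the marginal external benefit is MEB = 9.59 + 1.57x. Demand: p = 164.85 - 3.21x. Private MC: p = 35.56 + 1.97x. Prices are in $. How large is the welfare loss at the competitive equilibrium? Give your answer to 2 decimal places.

DWL = $329.52

Market equilibrium (private): 35.56 + 1.97x = 164.85 - 3.21x → x_m = 24.9595.
Social marginal cost = private MC − MEB = 25.97 + 0.40x.
Set SMC = demand: 25.97 + 0.40x = 164.85 - 3.21x → x* = 38.4709.
Between x* and x_m the wedge demand − SMC runs linearly from 0 to MEB(x_m), so the loss is a triangle.
DWL = ½ × 13.5114 × 48.7764 = 329.5187.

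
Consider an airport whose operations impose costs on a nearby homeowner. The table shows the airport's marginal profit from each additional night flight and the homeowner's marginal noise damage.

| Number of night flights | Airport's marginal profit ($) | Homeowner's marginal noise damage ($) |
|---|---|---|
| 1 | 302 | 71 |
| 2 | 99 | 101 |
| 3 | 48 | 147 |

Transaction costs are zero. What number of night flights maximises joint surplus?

1

Bargaining reaches the level where marginal profit last exceeds marginal noise damage.
That holds through level 1 (302 ≥ 71) but not at 2 (99 < 101).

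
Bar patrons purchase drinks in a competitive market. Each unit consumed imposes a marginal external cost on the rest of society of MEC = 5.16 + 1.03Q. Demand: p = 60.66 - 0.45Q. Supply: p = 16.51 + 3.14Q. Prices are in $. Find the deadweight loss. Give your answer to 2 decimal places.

DWL = $34.39

Market equilibrium (private): 16.51 + 3.14Q = 60.66 - 0.45Q → Q_m = 12.2981.
Social marginal benefit = demand − MEC = 55.50 - 1.48Q.
Set SMB = MC: 55.50 - 1.48Q = 16.51 + 3.14Q → Q* = 8.4394.
The welfare-loss triangle has base |Q_m − Q*| and height MEC(Q_m) (the vertical gap between SMB and MC is zero at Q* and MEC at Q_m).
DWL = ½ × 3.8587 × 17.8270 = 34.3945.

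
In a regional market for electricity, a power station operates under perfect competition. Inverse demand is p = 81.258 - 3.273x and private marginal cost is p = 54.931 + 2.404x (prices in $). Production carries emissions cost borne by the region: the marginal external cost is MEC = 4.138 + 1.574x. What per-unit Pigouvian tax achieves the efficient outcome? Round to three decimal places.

Social marginal cost = private MC + MEC = 59.069 + 3.978x.
Set SMC = demand: 59.069 + 3.978x = 81.258 - 3.273x → x* = 3.0601.
The Pigouvian tax equals MEC at x*: 4.138 + 1.574×3.0601 = 8.9546.

tax = $8.955 per unit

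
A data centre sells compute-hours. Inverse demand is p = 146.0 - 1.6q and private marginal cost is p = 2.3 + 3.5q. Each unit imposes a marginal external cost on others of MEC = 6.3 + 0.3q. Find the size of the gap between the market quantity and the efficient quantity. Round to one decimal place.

2.7 units

Market equilibrium (private): 2.3 + 3.5q = 146.0 - 1.6q → q_m = 28.1765.
Social marginal cost = private MC + MEC = 8.6 + 3.8q.
Set SMC = demand: 8.6 + 3.8q = 146.0 - 1.6q → q* = 25.4444.
Gap = |28.1765 − 25.4444| = 2.7321.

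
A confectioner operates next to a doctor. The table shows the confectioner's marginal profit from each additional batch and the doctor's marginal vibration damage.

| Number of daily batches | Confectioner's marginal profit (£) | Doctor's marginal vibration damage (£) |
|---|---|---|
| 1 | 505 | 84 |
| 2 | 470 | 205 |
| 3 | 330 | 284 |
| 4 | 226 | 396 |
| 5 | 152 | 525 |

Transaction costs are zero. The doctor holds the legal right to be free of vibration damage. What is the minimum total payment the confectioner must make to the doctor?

Efficient level: marginal profit ≥ marginal vibration damage through level 3, so k* = 3.
With the doctor holding the right, the confectioner must at least compensate total damage at k*: 84 + 205 + 284 = 573.

£573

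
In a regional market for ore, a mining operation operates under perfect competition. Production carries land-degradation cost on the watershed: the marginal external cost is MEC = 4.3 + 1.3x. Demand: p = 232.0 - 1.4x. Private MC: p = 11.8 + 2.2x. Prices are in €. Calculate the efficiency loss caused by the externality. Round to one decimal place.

DWL = €716.9

Market equilibrium (private): 11.8 + 2.2x = 232.0 - 1.4x → x_m = 61.1667.
Social marginal cost = private MC + MEC = 16.1 + 3.5x.
Set SMC = demand: 16.1 + 3.5x = 232.0 - 1.4x → x* = 44.0612.
The welfare-loss triangle has base |x_m − x*| and height MEC(x_m) (the vertical gap between SMC and demand is zero at x* and MEC at x_m).
DWL = ½ × 17.1055 × 83.8167 = 716.8633.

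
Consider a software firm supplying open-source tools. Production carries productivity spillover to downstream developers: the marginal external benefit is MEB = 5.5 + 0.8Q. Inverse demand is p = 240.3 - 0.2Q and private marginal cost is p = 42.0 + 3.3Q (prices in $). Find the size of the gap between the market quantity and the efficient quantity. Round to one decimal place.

18.8 units

Market equilibrium (private): 42.0 + 3.3Q = 240.3 - 0.2Q → Q_m = 56.6571.
Social marginal cost = private MC − MEB = 36.5 + 2.5Q.
Set SMC = demand: 36.5 + 2.5Q = 240.3 - 0.2Q → Q* = 75.4815.
Gap = |56.6571 − 75.4815| = 18.8244.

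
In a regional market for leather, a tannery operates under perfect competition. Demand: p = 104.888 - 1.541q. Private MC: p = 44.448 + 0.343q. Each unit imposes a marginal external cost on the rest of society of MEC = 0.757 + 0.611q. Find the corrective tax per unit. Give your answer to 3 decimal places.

Social marginal cost = private MC + MEC = 45.205 + 0.954q.
Set SMC = demand: 45.205 + 0.954q = 104.888 - 1.541q → q* = 23.9210.
The Pigouvian tax equals MEC at q*: 0.757 + 0.611×23.9210 = 15.3727.

tax = 15.373 per unit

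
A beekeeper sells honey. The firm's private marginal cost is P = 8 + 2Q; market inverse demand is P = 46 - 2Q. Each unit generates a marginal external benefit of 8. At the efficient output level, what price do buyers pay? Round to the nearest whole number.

P = 23

Social marginal cost = private MC − MEB = 0 + 2Q.
Set SMC = demand: 0 + 2Q = 46 - 2Q → Q* = 11.5000.
Consumer price on the demand curve at Q*: 46 − 2×11.5000 = 23.0000.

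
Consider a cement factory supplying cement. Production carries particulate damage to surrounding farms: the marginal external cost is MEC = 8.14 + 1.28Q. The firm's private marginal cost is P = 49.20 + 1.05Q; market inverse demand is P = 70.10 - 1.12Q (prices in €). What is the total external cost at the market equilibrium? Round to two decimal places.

€137.77

Market equilibrium (private): 49.20 + 1.05Q = 70.10 - 1.12Q → Q_m = 9.6313.
Total external cost = ∫₀^{Q_m} (8.14 + 1.28Q) dQ = 8.14×9.6313 + ½×1.28×9.6313² = 137.7664.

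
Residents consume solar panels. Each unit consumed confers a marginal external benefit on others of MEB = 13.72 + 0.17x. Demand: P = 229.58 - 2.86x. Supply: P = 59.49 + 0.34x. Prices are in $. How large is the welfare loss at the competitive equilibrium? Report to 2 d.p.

DWL = $85.45

Market equilibrium (private): 59.49 + 0.34x = 229.58 - 2.86x → x_m = 53.1531.
Social marginal benefit = demand + MEB = 243.30 - 2.69x.
Set SMB = MC: 243.30 - 2.69x = 59.49 + 0.34x → x* = 60.6634.
The loss is the area between SMB and MC from x* to x_m; with linear curves that's a triangle of height MEB(x_m).
DWL = ½ × 7.5103 × 22.7560 = 85.4522.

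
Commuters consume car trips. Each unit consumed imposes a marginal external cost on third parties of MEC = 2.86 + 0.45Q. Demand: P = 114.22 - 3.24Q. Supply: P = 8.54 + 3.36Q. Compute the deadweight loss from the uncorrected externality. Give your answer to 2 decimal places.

Market equilibrium (private): 8.54 + 3.36Q = 114.22 - 3.24Q → Q_m = 16.0121.
Social marginal benefit = demand − MEC = 111.36 - 3.69Q.
Set SMB = MC: 111.36 - 3.69Q = 8.54 + 3.36Q → Q* = 14.5844.
Height of the DWL triangle at Q_m is MC(Q_m) − SMB(Q_m) = MEC(Q_m) = 10.0655.
DWL = ½ × 1.4277 × 10.0655 = 7.1853.

DWL = 7.19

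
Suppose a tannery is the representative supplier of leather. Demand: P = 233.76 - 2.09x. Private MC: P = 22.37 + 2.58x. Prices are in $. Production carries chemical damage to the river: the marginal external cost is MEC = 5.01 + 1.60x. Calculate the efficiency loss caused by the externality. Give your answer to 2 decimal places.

DWL = $478.16

Market equilibrium (private): 22.37 + 2.58x = 233.76 - 2.09x → x_m = 45.2655.
Social marginal cost = private MC + MEC = 27.38 + 4.18x.
Set SMC = demand: 27.38 + 4.18x = 233.76 - 2.09x → x* = 32.9155.
Height of the DWL triangle at x_m is SMC(x_m) − demand(x_m) = MEC(x_m) = 77.4348.
DWL = ½ × 12.3500 × 77.4348 = 478.1599.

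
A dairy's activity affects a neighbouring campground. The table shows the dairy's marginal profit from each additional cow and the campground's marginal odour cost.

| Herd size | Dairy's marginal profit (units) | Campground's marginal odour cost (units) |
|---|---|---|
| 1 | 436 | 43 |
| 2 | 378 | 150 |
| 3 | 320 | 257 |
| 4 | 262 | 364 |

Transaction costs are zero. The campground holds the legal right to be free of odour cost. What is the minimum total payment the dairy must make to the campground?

450

Efficient level: marginal profit ≥ marginal odour cost through level 3, so k* = 3.
With the campground holding the right, the dairy must at least compensate total damage at k*: 43 + 150 + 257 = 450.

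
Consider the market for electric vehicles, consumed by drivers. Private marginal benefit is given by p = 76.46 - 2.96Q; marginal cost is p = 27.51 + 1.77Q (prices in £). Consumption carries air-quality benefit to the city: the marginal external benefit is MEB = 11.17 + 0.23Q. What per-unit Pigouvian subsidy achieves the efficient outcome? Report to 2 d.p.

Social marginal benefit = demand + MEB = 87.63 - 2.73Q.
Set SMB = MC: 87.63 - 2.73Q = 27.51 + 1.77Q → Q* = 13.3600.
The Pigouvian subsidy equals MEB at Q*: 11.17 + 0.23×13.3600 = 14.2428.

subsidy = £14.24 per unit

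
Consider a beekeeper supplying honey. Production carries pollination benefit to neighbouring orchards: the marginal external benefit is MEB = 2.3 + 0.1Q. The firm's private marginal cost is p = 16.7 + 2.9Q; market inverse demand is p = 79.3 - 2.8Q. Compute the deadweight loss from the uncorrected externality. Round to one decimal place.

DWL = 1.0

Market equilibrium (private): 16.7 + 2.9Q = 79.3 - 2.8Q → Q_m = 10.9825.
Social marginal cost = private MC − MEB = 14.4 + 2.8Q.
Set SMC = demand: 14.4 + 2.8Q = 79.3 - 2.8Q → Q* = 11.5893.
The welfare-loss triangle has base |Q_m − Q*| and height MEB(Q_m) (the vertical gap between SMC and demand is zero at Q* and MEB at Q_m).
DWL = ½ × 0.6068 × 3.3982 = 1.0310.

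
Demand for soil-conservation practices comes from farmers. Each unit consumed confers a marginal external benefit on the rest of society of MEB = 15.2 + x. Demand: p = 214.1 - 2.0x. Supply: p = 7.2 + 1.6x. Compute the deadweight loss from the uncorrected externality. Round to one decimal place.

DWL = 1015.6

Market equilibrium (private): 7.2 + 1.6x = 214.1 - 2.0x → x_m = 57.4722.
Social marginal benefit = demand + MEB = 229.3 - x.
Set SMB = MC: 229.3 - x = 7.2 + 1.6x → x* = 85.4231.
Height of the DWL triangle at x_m is SMB(x_m) − MC(x_m) = MEB(x_m) = 72.6722.
DWL = ½ × 27.9509 × 72.6722 = 1015.6267.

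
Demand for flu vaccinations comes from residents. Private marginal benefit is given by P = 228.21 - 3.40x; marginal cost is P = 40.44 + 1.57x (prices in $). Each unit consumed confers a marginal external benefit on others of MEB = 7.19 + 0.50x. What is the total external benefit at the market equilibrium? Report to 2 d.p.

$628.49

Market equilibrium (private): 40.44 + 1.57x = 228.21 - 3.40x → x_m = 37.7807.
Total external benefit = ∫₀^{x_m} (7.19 + 0.50x) dx = 7.19×37.7807 + ½×0.50×37.7807² = 628.4886.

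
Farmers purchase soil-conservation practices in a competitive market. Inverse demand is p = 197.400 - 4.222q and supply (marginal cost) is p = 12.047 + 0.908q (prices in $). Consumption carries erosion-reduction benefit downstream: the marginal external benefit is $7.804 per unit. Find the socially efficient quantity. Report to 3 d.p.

Social marginal benefit = demand + MEB = 205.204 - 4.222q.
Set SMB = MC: 205.204 - 4.222q = 12.047 + 0.908q → q* = 37.6524.

q* = 37.652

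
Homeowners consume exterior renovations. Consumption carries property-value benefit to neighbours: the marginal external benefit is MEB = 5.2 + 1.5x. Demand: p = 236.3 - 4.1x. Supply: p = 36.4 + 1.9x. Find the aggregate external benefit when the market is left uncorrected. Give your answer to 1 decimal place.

1005.7

Market equilibrium (private): 36.4 + 1.9x = 236.3 - 4.1x → x_m = 33.3167.
Total external benefit = ∫₀^{x_m} (5.2 + 1.5x) dx = 5.2×33.3167 + ½×1.5×33.3167² = 1005.7487.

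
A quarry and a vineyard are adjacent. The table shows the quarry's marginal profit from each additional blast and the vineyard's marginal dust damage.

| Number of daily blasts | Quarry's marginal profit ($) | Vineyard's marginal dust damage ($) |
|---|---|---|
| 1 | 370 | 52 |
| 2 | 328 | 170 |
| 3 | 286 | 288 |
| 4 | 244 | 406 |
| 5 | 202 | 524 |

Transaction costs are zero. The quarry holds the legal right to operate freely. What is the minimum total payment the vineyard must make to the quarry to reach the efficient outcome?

$732

Left alone the quarry would choose level 5 (marginal profit stays positive).
Efficient level: k* = 2 (marginal profit ≥ marginal dust damage through 2).
The vineyard must at least cover the quarry's forgone profit from cutting 5→2: 286 + 244 + 202 = 732.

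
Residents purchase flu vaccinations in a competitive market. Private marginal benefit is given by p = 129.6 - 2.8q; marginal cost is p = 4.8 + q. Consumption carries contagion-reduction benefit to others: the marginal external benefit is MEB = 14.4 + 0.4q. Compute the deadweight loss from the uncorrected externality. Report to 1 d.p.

DWL = 111.5

Market equilibrium (private): 4.8 + q = 129.6 - 2.8q → q_m = 32.8421.
Social marginal benefit = demand + MEB = 144.0 - 2.4q.
Set SMB = MC: 144.0 - 2.4q = 4.8 + q → q* = 40.9412.
The welfare-loss triangle has base |q_m − q*| and height MEB(q_m) (the vertical gap between SMB and MC is zero at q* and MEB at q_m).
DWL = ½ × 8.0991 × 27.5368 = 111.5116.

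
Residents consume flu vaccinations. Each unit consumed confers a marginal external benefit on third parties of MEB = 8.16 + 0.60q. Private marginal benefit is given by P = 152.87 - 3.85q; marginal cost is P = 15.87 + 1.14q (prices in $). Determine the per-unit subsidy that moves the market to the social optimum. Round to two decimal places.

Social marginal benefit = demand + MEB = 161.03 - 3.25q.
Set SMB = MC: 161.03 - 3.25q = 15.87 + 1.14q → q* = 33.0661.
The Pigouvian subsidy equals MEB at q*: 8.16 + 0.60×33.0661 = 27.9997.

subsidy = $28.00 per unit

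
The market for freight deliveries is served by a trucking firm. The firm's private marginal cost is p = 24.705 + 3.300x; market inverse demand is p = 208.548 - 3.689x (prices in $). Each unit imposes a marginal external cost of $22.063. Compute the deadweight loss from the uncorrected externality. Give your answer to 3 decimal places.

DWL = $34.824

Market equilibrium (private): 24.705 + 3.300x = 208.548 - 3.689x → x_m = 26.3046.
Social marginal cost = private MC + MEC = 46.768 + 3.300x.
Set SMC = demand: 46.768 + 3.300x = 208.548 - 3.689x → x* = 23.1478.
The welfare-loss triangle has base |x_m − x*| and height MEC(x_m) (the vertical gap between SMC and demand is zero at x* and MEC at x_m).
DWL = ½ × 3.1568 × 22.0630 = 34.8242.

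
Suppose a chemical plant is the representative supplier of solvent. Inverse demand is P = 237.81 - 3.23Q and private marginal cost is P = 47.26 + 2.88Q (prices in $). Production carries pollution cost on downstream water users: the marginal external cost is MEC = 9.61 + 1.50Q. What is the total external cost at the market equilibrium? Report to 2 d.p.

Market equilibrium (private): 47.26 + 2.88Q = 237.81 - 3.23Q → Q_m = 31.1866.
Total external cost = ∫₀^{Q_m} (9.61 + 1.50Q) dQ = 9.61×31.1866 + ½×1.50×31.1866² = 1029.1562.

$1029.16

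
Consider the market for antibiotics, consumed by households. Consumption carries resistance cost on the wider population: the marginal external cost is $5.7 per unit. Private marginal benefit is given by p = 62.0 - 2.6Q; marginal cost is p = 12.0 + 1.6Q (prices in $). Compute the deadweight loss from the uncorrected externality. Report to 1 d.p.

DWL = $3.9

Market equilibrium (private): 12.0 + 1.6Q = 62.0 - 2.6Q → Q_m = 11.9048.
Social marginal benefit = demand − MEC = 56.3 - 2.6Q.
Set SMB = MC: 56.3 - 2.6Q = 12.0 + 1.6Q → Q* = 10.5476.
The loss is the area between SMB and MC from Q* to Q_m; with linear curves that's a triangle of height MEC(Q_m).
DWL = ½ × 1.3572 × 5.7000 = 3.8680.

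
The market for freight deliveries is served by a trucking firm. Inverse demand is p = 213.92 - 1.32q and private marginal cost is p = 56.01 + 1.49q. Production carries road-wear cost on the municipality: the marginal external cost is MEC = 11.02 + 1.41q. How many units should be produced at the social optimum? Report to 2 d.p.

Social marginal cost = private MC + MEC = 67.03 + 2.90q.
Set SMC = demand: 67.03 + 2.90q = 213.92 - 1.32q → q* = 34.8081.

q* = 34.81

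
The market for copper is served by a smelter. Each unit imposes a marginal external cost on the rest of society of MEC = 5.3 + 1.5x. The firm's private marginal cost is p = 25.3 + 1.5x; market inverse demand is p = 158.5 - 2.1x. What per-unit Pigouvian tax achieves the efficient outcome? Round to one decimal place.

Social marginal cost = private MC + MEC = 30.6 + 3.0x.
Set SMC = demand: 30.6 + 3.0x = 158.5 - 2.1x → x* = 25.0784.
The Pigouvian tax equals MEC at x*: 5.3 + 1.5×25.0784 = 42.9176.

tax = 42.9 per unit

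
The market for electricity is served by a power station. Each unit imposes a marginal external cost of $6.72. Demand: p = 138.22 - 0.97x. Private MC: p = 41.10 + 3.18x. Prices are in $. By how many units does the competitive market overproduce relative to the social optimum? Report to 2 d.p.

1.62 units

Market equilibrium (private): 41.10 + 3.18x = 138.22 - 0.97x → x_m = 23.4024.
Social marginal cost = private MC + MEC = 47.82 + 3.18x.
Set SMC = demand: 47.82 + 3.18x = 138.22 - 0.97x → x* = 21.7831.
Gap = |23.4024 − 21.7831| = 1.6193.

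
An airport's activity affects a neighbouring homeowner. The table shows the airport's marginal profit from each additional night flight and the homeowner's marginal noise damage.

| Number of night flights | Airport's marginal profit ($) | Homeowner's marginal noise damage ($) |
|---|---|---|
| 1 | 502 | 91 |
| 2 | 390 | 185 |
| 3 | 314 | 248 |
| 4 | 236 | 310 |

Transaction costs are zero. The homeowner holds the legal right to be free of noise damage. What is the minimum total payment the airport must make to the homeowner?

Efficient level: marginal profit ≥ marginal noise damage through level 3, so k* = 3.
With the homeowner holding the right, the airport must at least compensate total damage at k*: 91 + 185 + 248 = 524.

$524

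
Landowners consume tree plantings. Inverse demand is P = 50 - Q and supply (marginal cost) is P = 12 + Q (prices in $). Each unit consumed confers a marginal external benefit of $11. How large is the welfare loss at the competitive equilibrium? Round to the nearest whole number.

Market equilibrium (private): 12 + Q = 50 - Q → Q_m = 19.0000.
Social marginal benefit = demand + MEB = 61 - Q.
Set SMB = MC: 61 - Q = 12 + Q → Q* = 24.5000.
Height of the DWL triangle at Q_m is SMB(Q_m) − MC(Q_m) = MEB(Q_m) = 11.0000.
DWL = ½ × 5.5000 × 11.0000 = 30.2500.

DWL = $30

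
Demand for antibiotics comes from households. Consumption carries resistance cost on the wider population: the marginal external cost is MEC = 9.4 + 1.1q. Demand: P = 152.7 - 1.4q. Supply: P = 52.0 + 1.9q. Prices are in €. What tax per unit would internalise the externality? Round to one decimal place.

tax = €32.2 per unit

Social marginal benefit = demand − MEC = 143.3 - 2.5q.
Set SMB = MC: 143.3 - 2.5q = 52.0 + 1.9q → q* = 20.7500.
The Pigouvian tax equals MEC at q*: 9.4 + 1.1×20.7500 = 32.2250.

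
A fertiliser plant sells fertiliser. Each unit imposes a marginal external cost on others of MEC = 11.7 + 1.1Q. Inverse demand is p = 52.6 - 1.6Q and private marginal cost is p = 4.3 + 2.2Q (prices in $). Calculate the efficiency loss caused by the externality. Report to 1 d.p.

Market equilibrium (private): 4.3 + 2.2Q = 52.6 - 1.6Q → Q_m = 12.7105.
Social marginal cost = private MC + MEC = 16.0 + 3.3Q.
Set SMC = demand: 16.0 + 3.3Q = 52.6 - 1.6Q → Q* = 7.4694.
The loss is the area between SMC and demand from Q* to Q_m; with linear curves that's a triangle of height MEC(Q_m).
DWL = ½ × 5.2411 × 25.6816 = 67.2999.

DWL = $67.3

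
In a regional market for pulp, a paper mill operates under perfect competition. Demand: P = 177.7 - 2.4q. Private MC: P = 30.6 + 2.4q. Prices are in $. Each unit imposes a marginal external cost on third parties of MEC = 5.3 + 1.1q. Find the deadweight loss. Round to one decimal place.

DWL = $129.0

Market equilibrium (private): 30.6 + 2.4q = 177.7 - 2.4q → q_m = 30.6458.
Social marginal cost = private MC + MEC = 35.9 + 3.5q.
Set SMC = demand: 35.9 + 3.5q = 177.7 - 2.4q → q* = 24.0339.
Height of the DWL triangle at q_m is SMC(q_m) − demand(q_m) = MEC(q_m) = 39.0104.
DWL = ½ × 6.6119 × 39.0104 = 128.9664.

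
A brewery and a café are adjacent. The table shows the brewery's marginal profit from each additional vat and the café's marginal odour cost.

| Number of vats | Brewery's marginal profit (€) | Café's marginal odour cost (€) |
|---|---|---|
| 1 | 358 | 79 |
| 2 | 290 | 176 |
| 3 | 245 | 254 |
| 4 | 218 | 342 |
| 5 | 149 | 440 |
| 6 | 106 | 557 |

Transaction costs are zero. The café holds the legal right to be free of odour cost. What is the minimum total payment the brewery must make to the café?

Efficient level: marginal profit ≥ marginal odour cost through level 2, so k* = 2.
With the café holding the right, the brewery must at least compensate total damage at k*: 79 + 176 = 255.

€255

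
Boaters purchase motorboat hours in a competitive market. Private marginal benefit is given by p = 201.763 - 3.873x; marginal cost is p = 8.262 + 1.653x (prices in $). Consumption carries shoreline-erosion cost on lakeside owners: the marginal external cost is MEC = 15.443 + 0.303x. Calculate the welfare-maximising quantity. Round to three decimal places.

Social marginal benefit = demand − MEC = 186.320 - 4.176x.
Set SMB = MC: 186.320 - 4.176x = 8.262 + 1.653x → x* = 30.5469.

x* = 30.547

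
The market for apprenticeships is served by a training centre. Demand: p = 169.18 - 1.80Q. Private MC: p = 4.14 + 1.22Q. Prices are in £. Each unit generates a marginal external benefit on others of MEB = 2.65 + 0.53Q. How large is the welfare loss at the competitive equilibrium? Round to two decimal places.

Market equilibrium (private): 4.14 + 1.22Q = 169.18 - 1.80Q → Q_m = 54.6490.
Social marginal cost = private MC − MEB = 1.49 + 0.69Q.
Set SMC = demand: 1.49 + 0.69Q = 169.18 - 1.80Q → Q* = 67.3454.
Height of the DWL triangle at Q_m is demand(Q_m) − SMC(Q_m) = MEB(Q_m) = 31.6140.
DWL = ½ × 12.6964 × 31.6140 = 200.6920.

DWL = £200.69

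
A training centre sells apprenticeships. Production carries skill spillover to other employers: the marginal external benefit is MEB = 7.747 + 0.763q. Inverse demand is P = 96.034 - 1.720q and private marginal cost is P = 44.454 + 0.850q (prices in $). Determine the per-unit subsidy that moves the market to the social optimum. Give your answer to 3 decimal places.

Social marginal cost = private MC − MEB = 36.707 + 0.087q.
Set SMC = demand: 36.707 + 0.087q = 96.034 - 1.720q → q* = 32.8318.
The Pigouvian subsidy equals MEB at q*: 7.747 + 0.763×32.8318 = 32.7977.

subsidy = $32.798 per unit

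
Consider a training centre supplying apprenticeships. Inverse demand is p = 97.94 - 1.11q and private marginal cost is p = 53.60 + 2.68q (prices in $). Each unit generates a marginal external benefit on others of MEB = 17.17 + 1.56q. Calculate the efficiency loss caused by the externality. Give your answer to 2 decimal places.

Market equilibrium (private): 53.60 + 2.68q = 97.94 - 1.11q → q_m = 11.6992.
Social marginal cost = private MC − MEB = 36.43 + 1.12q.
Set SMC = demand: 36.43 + 1.12q = 97.94 - 1.11q → q* = 27.5830.
The welfare-loss triangle has base |q_m − q*| and height MEB(q_m) (the vertical gap between SMC and demand is zero at q* and MEB at q_m).
DWL = ½ × 15.8838 × 35.4208 = 281.3085.

DWL = $281.31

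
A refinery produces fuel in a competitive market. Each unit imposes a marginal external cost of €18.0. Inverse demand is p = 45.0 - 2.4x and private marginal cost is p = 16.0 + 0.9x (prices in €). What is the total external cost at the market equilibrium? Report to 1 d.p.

€158.2

Market equilibrium (private): 16.0 + 0.9x = 45.0 - 2.4x → x_m = 8.7879.
Total external cost = MEC × x_m = 18.0 × 8.7879 = 158.1822.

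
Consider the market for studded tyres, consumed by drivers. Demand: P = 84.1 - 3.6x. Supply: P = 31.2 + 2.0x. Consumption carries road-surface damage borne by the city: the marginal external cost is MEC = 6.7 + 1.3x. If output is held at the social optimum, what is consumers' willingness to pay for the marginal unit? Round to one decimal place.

P = 60.0

Social marginal benefit = demand − MEC = 77.4 - 4.9x.
Set SMB = MC: 77.4 - 4.9x = 31.2 + 2.0x → x* = 6.6957.
Consumer price on the demand curve at x*: 84.1 − 3.6×6.6957 = 59.9955.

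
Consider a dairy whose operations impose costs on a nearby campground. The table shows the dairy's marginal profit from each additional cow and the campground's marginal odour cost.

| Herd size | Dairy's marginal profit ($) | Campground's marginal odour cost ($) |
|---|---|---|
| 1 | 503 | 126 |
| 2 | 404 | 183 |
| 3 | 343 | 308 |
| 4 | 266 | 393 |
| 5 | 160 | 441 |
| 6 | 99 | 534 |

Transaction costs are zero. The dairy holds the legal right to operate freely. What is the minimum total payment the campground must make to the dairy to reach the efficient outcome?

Left alone the dairy would choose level 6 (marginal profit stays positive).
Efficient level: k* = 3 (marginal profit ≥ marginal odour cost through 3).
The campground must at least cover the dairy's forgone profit from cutting 6→3: 266 + 160 + 99 = 525.

$525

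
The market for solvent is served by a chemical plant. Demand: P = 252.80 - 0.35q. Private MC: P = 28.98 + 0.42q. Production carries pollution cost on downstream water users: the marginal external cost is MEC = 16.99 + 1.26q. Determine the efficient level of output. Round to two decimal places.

Social marginal cost = private MC + MEC = 45.97 + 1.68q.
Set SMC = demand: 45.97 + 1.68q = 252.80 - 0.35q → q* = 101.8867.

q* = 101.89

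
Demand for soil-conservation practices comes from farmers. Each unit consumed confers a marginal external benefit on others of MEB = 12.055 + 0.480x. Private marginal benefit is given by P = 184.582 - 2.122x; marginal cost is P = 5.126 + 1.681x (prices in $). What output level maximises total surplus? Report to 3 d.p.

Social marginal benefit = demand + MEB = 196.637 - 1.642x.
Set SMB = MC: 196.637 - 1.642x = 5.126 + 1.681x → x* = 57.6320.

x* = 57.632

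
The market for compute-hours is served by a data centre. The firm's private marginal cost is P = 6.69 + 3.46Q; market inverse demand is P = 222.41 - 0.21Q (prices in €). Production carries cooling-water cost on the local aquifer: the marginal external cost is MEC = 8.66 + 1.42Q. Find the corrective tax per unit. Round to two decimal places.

tax = €66.43 per unit

Social marginal cost = private MC + MEC = 15.35 + 4.88Q.
Set SMC = demand: 15.35 + 4.88Q = 222.41 - 0.21Q → Q* = 40.6798.
The Pigouvian tax equals MEC at Q*: 8.66 + 1.42×40.6798 = 66.4253.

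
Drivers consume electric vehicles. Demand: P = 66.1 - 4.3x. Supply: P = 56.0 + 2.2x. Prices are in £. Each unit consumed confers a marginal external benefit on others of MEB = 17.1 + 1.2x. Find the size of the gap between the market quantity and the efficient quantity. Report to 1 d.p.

3.6 units

Market equilibrium (private): 56.0 + 2.2x = 66.1 - 4.3x → x_m = 1.5538.
Social marginal benefit = demand + MEB = 83.2 - 3.1x.
Set SMB = MC: 83.2 - 3.1x = 56.0 + 2.2x → x* = 5.1321.
Gap = |1.5538 − 5.1321| = 3.5783.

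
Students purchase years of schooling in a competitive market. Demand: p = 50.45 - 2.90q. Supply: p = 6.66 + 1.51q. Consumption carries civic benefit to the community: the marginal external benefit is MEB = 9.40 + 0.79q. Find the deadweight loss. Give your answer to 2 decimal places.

Market equilibrium (private): 6.66 + 1.51q = 50.45 - 2.90q → q_m = 9.9297.
Social marginal benefit = demand + MEB = 59.85 - 2.11q.
Set SMB = MC: 59.85 - 2.11q = 6.66 + 1.51q → q* = 14.6934.
Between q* and q_m the wedge SMB − MC runs linearly from 0 to MEB(q_m), so the loss is a triangle.
DWL = ½ × 4.7637 × 17.2445 = 41.0738.

DWL = 41.07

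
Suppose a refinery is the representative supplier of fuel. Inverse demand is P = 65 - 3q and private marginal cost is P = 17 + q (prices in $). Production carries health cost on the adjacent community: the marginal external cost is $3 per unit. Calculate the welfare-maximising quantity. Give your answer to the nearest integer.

q* = 11

Social marginal cost = private MC + MEC = 20 + q.
Set SMC = demand: 20 + q = 65 - 3q → q* = 11.2500.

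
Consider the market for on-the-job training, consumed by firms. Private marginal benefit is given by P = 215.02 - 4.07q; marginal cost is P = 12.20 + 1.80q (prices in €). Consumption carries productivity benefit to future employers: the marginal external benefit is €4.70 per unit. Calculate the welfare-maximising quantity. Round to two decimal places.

q* = 35.35

Social marginal benefit = demand + MEB = 219.72 - 4.07q.
Set SMB = MC: 219.72 - 4.07q = 12.20 + 1.80q → q* = 35.3526.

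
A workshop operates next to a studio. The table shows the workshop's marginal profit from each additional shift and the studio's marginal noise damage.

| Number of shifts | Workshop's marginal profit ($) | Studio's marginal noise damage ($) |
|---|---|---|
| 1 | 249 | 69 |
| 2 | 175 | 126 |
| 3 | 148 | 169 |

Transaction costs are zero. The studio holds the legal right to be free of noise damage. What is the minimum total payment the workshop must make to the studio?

$195

Efficient level: marginal profit ≥ marginal noise damage through level 2, so k* = 2.
With the studio holding the right, the workshop must at least compensate total damage at k*: 69 + 126 = 195.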